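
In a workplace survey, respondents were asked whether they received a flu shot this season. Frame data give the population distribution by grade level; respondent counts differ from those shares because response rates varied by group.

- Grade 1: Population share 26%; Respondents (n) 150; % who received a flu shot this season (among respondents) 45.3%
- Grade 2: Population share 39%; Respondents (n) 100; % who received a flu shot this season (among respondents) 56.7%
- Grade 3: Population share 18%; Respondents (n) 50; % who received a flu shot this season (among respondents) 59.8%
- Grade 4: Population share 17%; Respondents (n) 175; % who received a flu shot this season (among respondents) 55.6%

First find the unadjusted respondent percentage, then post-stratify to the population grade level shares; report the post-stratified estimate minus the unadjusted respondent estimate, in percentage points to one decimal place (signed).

+1.1 percentage points

Naive respondent-only estimate (weights = respondent counts):
  (150/475)×45.3 + (100/475)×56.7 + (50/475)×59.8 + (175/475)×55.6 = 53.0211%
Reweighting by population grade level shares:
  0.26×45.3 + 0.39×56.7 + 0.18×59.8 + 0.17×55.6 = 54.107%
Difference = 54.107 − 53.0211 = 1.0859 pp.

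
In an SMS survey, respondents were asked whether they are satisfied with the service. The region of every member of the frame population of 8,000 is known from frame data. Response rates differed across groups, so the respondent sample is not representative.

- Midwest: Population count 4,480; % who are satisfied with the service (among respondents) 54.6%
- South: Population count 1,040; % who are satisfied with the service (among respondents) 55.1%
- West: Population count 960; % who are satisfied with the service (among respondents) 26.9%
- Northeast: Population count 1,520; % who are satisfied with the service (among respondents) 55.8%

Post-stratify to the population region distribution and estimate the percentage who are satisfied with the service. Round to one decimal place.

Reweight to the known region distribution:
  Midwest: (4,480/8,000) × 54.6 = 30.576
  South: (1,040/8,000) × 55.1 = 7.163
  West: (960/8,000) × 26.9 = 3.228
  Northeast: (1,520/8,000) × 55.8 = 10.602
Post-stratified estimate = 51.569 → 51.6%.

51.6%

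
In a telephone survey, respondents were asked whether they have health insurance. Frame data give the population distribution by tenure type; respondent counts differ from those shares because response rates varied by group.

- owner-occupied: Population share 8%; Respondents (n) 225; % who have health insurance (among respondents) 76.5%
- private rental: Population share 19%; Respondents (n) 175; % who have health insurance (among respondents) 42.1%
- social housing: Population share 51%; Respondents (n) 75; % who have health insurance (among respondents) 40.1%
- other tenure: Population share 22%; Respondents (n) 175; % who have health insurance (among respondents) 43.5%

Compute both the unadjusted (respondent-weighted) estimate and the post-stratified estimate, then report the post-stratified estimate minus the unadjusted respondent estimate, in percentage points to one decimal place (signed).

-10.0 percentage points

Unadjusted (pooled respondent) estimate weights by respondent counts:
  (225/650)×76.5 + (175/650)×42.1 + (75/650)×40.1 + (175/650)×43.5 = 54.1538%
Post-stratified estimate weights by population shares:
  0.08×76.5 + 0.19×42.1 + 0.51×40.1 + 0.22×43.5 = 44.14%
Difference = 44.14 − 54.1538 = -10.0138 pp.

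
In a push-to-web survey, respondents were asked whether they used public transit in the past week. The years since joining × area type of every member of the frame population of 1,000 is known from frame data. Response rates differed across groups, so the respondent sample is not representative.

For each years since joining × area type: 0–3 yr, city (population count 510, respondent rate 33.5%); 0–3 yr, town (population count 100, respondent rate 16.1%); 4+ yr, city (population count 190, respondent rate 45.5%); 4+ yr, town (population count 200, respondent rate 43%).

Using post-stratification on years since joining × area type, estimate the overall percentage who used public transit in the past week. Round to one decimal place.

35.9%

Reweight to the known years since joining × area type distribution:
  0–3 yr, city: (510/1,000) × 33.5 = 17.085
  0–3 yr, town: (100/1,000) × 16.1 = 1.61
  4+ yr, city: (190/1,000) × 45.5 = 8.645
  4+ yr, town: (200/1,000) × 43 = 8.6
Post-stratified estimate = 35.94 → 35.9%.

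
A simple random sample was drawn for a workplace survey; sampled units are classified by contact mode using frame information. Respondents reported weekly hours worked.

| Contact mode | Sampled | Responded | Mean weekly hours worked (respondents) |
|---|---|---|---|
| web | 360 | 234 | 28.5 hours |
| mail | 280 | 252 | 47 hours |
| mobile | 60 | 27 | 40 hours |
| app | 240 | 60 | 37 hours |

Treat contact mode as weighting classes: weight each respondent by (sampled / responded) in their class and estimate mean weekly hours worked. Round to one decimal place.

36.9

Response rates by class: web 234/360 = 65%, mail 252/280 = 90%, mobile 27/60 = 45%, app 60/240 = 25%.
Inverse-response-rate weighting restores each class to its sampled count, so class totals weight by n_sampled:
  web: 360 × 28.5 = 10,260
  mail: 280 × 47 = 13,160
  mobile: 60 × 40 = 2400
  app: 240 × 37 = 8880
Adjusted estimate = 34,700 / 940 = 36.9149 → 36.9.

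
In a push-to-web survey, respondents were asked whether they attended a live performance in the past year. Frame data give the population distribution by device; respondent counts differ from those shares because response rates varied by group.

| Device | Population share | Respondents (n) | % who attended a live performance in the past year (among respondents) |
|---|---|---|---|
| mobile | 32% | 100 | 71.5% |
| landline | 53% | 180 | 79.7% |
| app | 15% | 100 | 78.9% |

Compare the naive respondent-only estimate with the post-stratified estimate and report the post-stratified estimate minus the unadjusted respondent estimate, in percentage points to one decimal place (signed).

Without adjustment, the pooled respondent share is:
  (100/380)×71.5 + (180/380)×79.7 + (100/380)×78.9 = 77.3316%
Post-stratifying to population shares instead:
  0.32×71.5 + 0.53×79.7 + 0.15×78.9 = 76.956%
Difference = 76.956 − 77.3316 = -0.3756 pp.

-0.4 percentage points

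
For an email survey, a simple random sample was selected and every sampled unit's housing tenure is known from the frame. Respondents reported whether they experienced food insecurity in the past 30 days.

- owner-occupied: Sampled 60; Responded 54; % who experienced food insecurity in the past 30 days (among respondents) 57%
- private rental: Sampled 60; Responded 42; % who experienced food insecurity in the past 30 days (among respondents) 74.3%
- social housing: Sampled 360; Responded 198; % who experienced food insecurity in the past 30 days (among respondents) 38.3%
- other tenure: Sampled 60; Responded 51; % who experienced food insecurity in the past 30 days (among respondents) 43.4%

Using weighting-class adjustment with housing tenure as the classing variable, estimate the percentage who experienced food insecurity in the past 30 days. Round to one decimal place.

Response rates by class: owner-occupied 54/60 = 90%, private rental 42/60 = 70%, social housing 198/360 = 55%, other tenure 51/60 = 85%.
Inverse-response-rate weighting restores each class to its sampled count, so class totals weight by n_sampled:
  owner-occupied: 60 × 57 = 3420
  private rental: 60 × 74.3 = 4458
  social housing: 360 × 38.3 = 13788
  other tenure: 60 × 43.4 = 2604
Adjusted estimate = 24,270 / 540 = 44.9444 → 44.9%.

44.9%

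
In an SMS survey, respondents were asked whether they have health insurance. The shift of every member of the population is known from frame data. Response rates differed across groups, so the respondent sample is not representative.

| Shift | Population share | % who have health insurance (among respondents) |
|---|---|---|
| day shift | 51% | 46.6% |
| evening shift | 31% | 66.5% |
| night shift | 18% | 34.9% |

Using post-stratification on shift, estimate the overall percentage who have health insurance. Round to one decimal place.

50.7%

Weight each group's respondent value by its population share:
  day shift: 0.51 × 46.6 = 23.766
  evening shift: 0.31 × 66.5 = 20.615
  night shift: 0.18 × 34.9 = 6.282
Post-stratified estimate = 50.663 → 50.7%.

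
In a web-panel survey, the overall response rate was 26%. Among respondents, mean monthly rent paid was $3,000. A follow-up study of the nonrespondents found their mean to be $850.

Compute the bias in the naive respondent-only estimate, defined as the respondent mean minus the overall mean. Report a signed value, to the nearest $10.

+$1,590

Nonresponse fraction = 1 − 0.26 = 0.74.
Bias = (nonresponse fraction) × (respondent mean − nonrespondent mean)
     = 0.74 × (3000 − 850) = 0.74 × 2150 = 1591.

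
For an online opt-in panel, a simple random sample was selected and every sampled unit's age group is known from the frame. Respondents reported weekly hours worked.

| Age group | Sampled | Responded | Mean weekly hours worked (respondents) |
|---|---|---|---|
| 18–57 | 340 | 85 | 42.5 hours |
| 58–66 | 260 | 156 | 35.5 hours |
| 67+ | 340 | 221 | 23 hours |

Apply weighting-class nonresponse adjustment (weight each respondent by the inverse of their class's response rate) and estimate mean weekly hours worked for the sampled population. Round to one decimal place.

33.5

Response rates by class: 18–57 85/340 = 25%, 58–66 156/260 = 60%, 67+ 221/340 = 65%.
Each respondent's weight = sampled/responded in their class; summing within a class gives n_sampled, so:
  18–57: 340 × 42.5 = 14,450
  58–66: 260 × 35.5 = 9230
  67+: 340 × 23 = 7820
Adjusted estimate = 31,500 / 940 = 33.5106 → 33.5.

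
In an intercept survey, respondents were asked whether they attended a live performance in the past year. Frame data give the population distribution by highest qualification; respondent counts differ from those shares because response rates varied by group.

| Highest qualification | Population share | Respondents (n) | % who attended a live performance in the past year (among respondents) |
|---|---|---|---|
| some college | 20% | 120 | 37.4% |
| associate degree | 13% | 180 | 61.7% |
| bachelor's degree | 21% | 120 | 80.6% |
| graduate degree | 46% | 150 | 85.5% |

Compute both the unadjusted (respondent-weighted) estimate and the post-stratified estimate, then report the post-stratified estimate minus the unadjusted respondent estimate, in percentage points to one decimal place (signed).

+4.9 percentage points

Naive respondent-only estimate (weights = respondent counts):
  (120/570)×37.4 + (180/570)×61.7 + (120/570)×80.6 + (150/570)×85.5 = 66.8263%
Reweighting by population highest qualification shares:
  0.2×37.4 + 0.13×61.7 + 0.21×80.6 + 0.46×85.5 = 71.757%
Difference = 71.757 − 66.8263 = 4.9307 pp.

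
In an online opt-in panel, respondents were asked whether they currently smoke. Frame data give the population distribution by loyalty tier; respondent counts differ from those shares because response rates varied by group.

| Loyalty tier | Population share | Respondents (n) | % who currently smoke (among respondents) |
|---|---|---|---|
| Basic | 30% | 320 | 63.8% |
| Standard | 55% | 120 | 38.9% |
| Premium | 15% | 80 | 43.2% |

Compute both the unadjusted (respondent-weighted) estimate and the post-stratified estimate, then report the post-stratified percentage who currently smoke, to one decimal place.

Unadjusted (pooled respondent) estimate weights by respondent counts:
  (320/520)×63.8 + (120/520)×38.9 + (80/520)×43.2 = 54.8846%
Post-stratified estimate weights by population shares:
  0.3×63.8 + 0.55×38.9 + 0.15×43.2 = 47.015%

47.0%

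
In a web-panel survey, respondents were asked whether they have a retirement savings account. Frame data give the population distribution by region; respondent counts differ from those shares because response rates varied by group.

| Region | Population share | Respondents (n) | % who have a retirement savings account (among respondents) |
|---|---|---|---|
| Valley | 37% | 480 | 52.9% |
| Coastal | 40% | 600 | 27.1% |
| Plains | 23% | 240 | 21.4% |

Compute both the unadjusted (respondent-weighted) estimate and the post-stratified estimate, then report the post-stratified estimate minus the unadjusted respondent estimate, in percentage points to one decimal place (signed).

-0.1 percentage points

Without adjustment, the pooled respondent share is:
  (480/1320)×52.9 + (600/1320)×27.1 + (240/1320)×21.4 = 35.4455%
Post-stratified estimate weights by population shares:
  0.37×52.9 + 0.4×27.1 + 0.23×21.4 = 35.335%
Difference = 35.335 − 35.4455 = -0.1105 pp.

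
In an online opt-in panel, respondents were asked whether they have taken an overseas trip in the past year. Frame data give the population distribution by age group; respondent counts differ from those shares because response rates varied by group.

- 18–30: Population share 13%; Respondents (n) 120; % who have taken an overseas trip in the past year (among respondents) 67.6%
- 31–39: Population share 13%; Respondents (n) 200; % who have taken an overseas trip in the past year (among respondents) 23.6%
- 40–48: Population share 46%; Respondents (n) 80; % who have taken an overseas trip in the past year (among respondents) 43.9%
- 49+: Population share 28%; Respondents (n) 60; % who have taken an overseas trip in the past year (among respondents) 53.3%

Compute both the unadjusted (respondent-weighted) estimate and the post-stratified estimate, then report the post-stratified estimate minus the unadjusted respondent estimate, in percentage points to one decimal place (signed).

+4.5 percentage points

Without adjustment, the pooled respondent share is:
  (120/460)×67.6 + (200/460)×23.6 + (80/460)×43.9 + (60/460)×53.3 = 42.4826%
Post-stratifying to population shares instead:
  0.13×67.6 + 0.13×23.6 + 0.46×43.9 + 0.28×53.3 = 46.974%
Difference = 46.974 − 42.4826 = 4.4914 pp.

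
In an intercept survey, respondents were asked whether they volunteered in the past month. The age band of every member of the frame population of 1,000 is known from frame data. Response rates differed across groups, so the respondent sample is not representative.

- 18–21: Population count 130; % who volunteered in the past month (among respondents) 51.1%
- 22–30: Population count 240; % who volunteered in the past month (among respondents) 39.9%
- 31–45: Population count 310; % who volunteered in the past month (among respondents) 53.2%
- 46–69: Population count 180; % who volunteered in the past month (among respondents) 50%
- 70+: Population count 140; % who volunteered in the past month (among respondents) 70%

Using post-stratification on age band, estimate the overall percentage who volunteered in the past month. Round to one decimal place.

Post-stratification weights by population share, not respondent share:
  18–21: (130/1,000) × 51.1 = 6.643
  22–30: (240/1,000) × 39.9 = 9.576
  31–45: (310/1,000) × 53.2 = 16.492
  46–69: (180/1,000) × 50 = 9
  70+: (140/1,000) × 70 = 9.8
Post-stratified estimate = 51.511 → 51.5%.

51.5%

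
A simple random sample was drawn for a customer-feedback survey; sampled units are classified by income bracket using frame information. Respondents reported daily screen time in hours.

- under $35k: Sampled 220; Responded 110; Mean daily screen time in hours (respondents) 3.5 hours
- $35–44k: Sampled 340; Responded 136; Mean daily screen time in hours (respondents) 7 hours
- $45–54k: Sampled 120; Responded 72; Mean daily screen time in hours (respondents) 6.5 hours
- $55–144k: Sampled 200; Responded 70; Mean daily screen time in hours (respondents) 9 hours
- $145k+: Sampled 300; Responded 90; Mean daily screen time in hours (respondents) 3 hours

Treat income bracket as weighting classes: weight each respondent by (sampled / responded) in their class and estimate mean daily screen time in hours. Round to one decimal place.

5.6

Class response rates: under $35k 110/220 = 50%, $35–44k 136/340 = 40%, $45–54k 72/120 = 60%, $55–144k 70/200 = 35%, $145k+ 90/300 = 30%.
Each respondent's weight = sampled/responded in their class; summing within a class gives n_sampled, so:
  under $35k: 220 × 3.5 = 770
  $35–44k: 340 × 7 = 2380
  $45–54k: 120 × 6.5 = 780
  $55–144k: 200 × 9 = 1800
  $145k+: 300 × 3 = 900
Adjusted estimate = 6630 / 1,180 = 5.61864 → 5.6.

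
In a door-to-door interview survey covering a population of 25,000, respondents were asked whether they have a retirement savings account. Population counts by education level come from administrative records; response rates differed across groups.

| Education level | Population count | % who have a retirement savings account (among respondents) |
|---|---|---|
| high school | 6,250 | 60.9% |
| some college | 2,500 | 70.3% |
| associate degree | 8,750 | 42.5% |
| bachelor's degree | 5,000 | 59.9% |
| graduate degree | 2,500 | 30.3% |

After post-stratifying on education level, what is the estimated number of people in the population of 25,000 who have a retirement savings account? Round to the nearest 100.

Apply each group's respondent rate to its population count:
  high school: 6,250 × 60.9% = 3806.25
  some college: 2,500 × 70.3% = 1757.5
  associate degree: 8,750 × 42.5% = 3718.75
  bachelor's degree: 5,000 × 59.9% = 2995
  graduate degree: 2,500 × 30.3% = 757.5
Estimated total = 13,035 → 13,000.

13,000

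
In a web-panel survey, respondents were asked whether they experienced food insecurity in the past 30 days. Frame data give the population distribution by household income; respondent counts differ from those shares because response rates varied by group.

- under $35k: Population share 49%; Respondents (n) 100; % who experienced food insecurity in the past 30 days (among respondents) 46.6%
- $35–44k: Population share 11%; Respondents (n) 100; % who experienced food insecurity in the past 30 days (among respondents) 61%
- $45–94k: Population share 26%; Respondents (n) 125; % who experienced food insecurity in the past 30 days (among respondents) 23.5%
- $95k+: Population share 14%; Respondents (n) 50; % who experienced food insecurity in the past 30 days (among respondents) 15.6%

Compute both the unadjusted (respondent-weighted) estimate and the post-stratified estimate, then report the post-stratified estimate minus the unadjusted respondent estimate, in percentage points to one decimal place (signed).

Without adjustment, the pooled respondent share is:
  (100/375)×46.6 + (100/375)×61 + (125/375)×23.5 + (50/375)×15.6 = 38.6067%
Post-stratified estimate weights by population shares:
  0.49×46.6 + 0.11×61 + 0.26×23.5 + 0.14×15.6 = 37.838%
Difference = 37.838 − 38.6067 = -0.7687 pp.

-0.8 percentage points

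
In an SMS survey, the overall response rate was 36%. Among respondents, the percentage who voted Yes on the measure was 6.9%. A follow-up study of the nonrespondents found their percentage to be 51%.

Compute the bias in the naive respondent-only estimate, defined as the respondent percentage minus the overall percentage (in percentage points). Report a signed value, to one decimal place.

-28.2 percentage points

Nonresponse fraction = 1 − 0.36 = 0.64.
Bias = (nonresponse fraction) × (respondent percentage − nonrespondent percentage)
     = 0.64 × (6.9 − 51) = 0.64 × -44.1 = -28.224.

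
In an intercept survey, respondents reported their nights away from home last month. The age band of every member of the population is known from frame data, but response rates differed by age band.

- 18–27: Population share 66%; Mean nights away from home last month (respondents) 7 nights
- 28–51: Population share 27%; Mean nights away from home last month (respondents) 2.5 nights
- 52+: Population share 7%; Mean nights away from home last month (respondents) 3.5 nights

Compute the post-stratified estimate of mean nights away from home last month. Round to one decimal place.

Reweight to the known age band distribution:
  18–27: 0.66 × 7 = 4.62
  28–51: 0.27 × 2.5 = 0.675
  52+: 0.07 × 3.5 = 0.245
Post-stratified estimate = 5.54 → 5.5.

5.5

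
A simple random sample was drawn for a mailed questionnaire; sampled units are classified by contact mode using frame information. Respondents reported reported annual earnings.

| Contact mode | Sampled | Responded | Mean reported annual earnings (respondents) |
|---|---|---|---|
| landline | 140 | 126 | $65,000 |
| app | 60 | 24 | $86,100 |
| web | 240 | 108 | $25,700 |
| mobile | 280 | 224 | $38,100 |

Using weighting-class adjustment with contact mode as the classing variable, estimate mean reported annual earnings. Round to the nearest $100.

$43,200

Response rates by class: landline 126/140 = 90%, app 24/60 = 40%, web 108/240 = 45%, mobile 224/280 = 80%.
With weight = n_sampled/n_responded per class, the weighted class total is n_sampled:
  landline: 140 × 65,000 = 9,100,000
  app: 60 × 86,100 = 5,166,000
  web: 240 × 25,700 = 6,168,000
  mobile: 280 × 38,100 = 10,668,000
Adjusted estimate = 31,102,000 / 720 = 43197.2 → $43,200.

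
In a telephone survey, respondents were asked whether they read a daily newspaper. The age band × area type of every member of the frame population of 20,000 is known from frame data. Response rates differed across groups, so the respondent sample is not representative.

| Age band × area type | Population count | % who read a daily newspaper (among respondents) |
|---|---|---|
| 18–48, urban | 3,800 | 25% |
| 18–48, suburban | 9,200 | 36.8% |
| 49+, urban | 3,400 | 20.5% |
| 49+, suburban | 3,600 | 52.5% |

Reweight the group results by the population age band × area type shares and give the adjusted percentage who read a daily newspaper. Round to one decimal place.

34.6%

Weight each group's respondent value by its population share:
  18–48, urban: (3,800/20,000) × 25 = 4.75
  18–48, suburban: (9,200/20,000) × 36.8 = 16.928
  49+, urban: (3,400/20,000) × 20.5 = 3.485
  49+, suburban: (3,600/20,000) × 52.5 = 9.45
Post-stratified estimate = 34.613 → 34.6%.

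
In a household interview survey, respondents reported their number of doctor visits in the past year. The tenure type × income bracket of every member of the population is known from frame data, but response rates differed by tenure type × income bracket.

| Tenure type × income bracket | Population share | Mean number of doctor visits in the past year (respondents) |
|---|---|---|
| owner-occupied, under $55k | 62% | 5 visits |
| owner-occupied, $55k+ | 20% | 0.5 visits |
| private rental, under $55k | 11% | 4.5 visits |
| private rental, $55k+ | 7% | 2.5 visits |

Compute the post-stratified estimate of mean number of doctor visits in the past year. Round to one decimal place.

3.9

Post-stratification weights by population share, not respondent share:
  owner-occupied, under $55k: 0.62 × 5 = 3.1
  owner-occupied, $55k+: 0.2 × 0.5 = 0.1
  private rental, under $55k: 0.11 × 4.5 = 0.495
  private rental, $55k+: 0.07 × 2.5 = 0.175
Post-stratified estimate = 3.87 → 3.9.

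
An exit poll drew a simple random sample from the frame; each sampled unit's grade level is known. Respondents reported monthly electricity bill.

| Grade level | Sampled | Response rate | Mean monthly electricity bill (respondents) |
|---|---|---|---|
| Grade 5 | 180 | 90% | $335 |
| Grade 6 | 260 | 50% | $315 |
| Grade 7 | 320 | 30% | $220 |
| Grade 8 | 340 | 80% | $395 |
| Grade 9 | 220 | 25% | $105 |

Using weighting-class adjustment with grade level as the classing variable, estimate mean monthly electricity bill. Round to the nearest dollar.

With weight = n_sampled/n_responded per class, the weighted class total is n_sampled:
  Grade 5: 180 × 335 = 60,300
  Grade 6: 260 × 315 = 81,900
  Grade 7: 320 × 220 = 70,400
  Grade 8: 340 × 395 = 134,300
  Grade 9: 220 × 105 = 23,100
Adjusted estimate = 370,000 / 1,320 = 280.303 → $280.

$280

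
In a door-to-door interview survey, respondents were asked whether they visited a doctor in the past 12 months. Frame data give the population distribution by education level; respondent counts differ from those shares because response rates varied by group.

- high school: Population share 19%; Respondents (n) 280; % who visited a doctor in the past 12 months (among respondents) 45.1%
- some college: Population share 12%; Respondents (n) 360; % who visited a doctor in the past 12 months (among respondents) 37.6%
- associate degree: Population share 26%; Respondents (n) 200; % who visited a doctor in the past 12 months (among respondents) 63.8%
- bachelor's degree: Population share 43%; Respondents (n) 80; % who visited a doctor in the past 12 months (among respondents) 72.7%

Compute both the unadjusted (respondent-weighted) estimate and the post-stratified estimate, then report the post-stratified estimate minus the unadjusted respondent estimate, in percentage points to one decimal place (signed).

Without adjustment, the pooled respondent share is:
  (280/920)×45.1 + (360/920)×37.6 + (200/920)×63.8 + (80/920)×72.7 = 48.6304%
Post-stratified estimate weights by population shares:
  0.19×45.1 + 0.12×37.6 + 0.26×63.8 + 0.43×72.7 = 60.93%
Difference = 60.93 − 48.6304 = 12.2996 pp.

+12.3 percentage points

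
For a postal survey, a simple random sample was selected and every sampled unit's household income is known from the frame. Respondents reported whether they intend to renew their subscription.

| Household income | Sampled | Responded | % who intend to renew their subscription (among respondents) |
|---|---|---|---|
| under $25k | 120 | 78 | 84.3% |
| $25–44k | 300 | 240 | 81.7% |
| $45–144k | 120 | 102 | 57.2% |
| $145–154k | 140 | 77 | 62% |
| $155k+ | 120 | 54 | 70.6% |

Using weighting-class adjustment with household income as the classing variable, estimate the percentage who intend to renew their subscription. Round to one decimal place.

73.3%

Class response rates: under $25k 78/120 = 65%, $25–44k 240/300 = 80%, $45–144k 102/120 = 85%, $145–154k 77/140 = 55%, $155k+ 54/120 = 45%.
Weighting each respondent by the inverse class response rate inflates each class back to its sampled size, so the class weight is n_sampled:
  under $25k: 120 × 84.3 = 10,116
  $25–44k: 300 × 81.7 = 24,510
  $45–144k: 120 × 57.2 = 6864
  $145–154k: 140 × 62 = 8680
  $155k+: 120 × 70.6 = 8472
Adjusted estimate = 58,642 / 800 = 73.3025 → 73.3%.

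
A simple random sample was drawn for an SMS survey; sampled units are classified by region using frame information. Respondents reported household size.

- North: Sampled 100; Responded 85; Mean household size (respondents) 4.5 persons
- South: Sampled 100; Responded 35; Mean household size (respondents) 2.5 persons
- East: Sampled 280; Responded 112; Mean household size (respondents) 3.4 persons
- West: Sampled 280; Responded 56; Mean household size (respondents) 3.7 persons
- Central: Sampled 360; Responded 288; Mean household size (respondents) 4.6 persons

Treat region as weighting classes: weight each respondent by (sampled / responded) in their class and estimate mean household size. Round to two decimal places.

3.88

Response rates by class: North 85/100 = 85%, South 35/100 = 35%, East 112/280 = 40%, West 56/280 = 20%, Central 288/360 = 80%.
Each respondent's weight = sampled/responded in their class; summing within a class gives n_sampled, so:
  North: 100 × 4.5 = 450
  South: 100 × 2.5 = 250
  East: 280 × 3.4 = 952
  West: 280 × 3.7 = 1036
  Central: 360 × 4.6 = 1656
Adjusted estimate = 4344 / 1,120 = 3.87857 → 3.88.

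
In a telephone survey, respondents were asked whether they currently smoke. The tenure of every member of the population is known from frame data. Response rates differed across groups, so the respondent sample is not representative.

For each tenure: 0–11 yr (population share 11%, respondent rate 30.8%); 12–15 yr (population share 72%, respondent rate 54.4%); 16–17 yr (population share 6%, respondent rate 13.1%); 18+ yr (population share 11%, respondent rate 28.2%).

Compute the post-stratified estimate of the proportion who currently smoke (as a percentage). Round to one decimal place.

46.4%

Weight each group's respondent value by its population share:
  0–11 yr: 0.11 × 30.8 = 3.388
  12–15 yr: 0.72 × 54.4 = 39.168
  16–17 yr: 0.06 × 13.1 = 0.786
  18+ yr: 0.11 × 28.2 = 3.102
Post-stratified estimate = 46.444 → 46.4%.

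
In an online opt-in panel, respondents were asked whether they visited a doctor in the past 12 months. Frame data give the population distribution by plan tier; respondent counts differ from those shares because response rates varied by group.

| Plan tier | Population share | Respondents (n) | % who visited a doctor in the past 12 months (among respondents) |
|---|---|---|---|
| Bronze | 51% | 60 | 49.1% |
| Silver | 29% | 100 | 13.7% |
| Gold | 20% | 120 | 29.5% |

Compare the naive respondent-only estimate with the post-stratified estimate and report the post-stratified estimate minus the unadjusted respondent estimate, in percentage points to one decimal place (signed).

+6.9 percentage points

Without adjustment, the pooled respondent share is:
  (60/280)×49.1 + (100/280)×13.7 + (120/280)×29.5 = 28.0571%
Post-stratifying to population shares instead:
  0.51×49.1 + 0.29×13.7 + 0.2×29.5 = 34.914%
Difference = 34.914 − 28.0571 = 6.8569 pp.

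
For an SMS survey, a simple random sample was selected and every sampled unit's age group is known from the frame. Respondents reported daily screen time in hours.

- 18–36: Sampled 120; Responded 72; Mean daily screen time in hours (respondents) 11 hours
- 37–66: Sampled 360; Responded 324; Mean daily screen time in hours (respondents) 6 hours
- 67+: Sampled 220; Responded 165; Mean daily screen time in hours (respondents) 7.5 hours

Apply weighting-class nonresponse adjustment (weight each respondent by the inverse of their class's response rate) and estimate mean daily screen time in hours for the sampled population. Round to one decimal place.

7.3

Class response rates: 18–36 72/120 = 60%, 37–66 324/360 = 90%, 67+ 165/220 = 75%.
Weighting each respondent by the inverse class response rate inflates each class back to its sampled size, so the class weight is n_sampled:
  18–36: 120 × 11 = 1320
  37–66: 360 × 6 = 2160
  67+: 220 × 7.5 = 1650
Adjusted estimate = 5130 / 700 = 7.32857 → 7.3.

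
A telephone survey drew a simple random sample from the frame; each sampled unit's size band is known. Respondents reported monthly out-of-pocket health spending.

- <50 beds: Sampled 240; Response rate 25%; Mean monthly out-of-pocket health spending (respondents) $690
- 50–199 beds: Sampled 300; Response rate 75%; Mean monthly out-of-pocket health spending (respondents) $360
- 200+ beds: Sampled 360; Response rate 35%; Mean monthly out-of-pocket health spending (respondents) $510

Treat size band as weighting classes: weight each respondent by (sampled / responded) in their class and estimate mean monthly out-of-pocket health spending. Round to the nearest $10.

$510

Weighting each respondent by the inverse class response rate inflates each class back to its sampled size, so the class weight is n_sampled:
  <50 beds: 240 × 690 = 165,600
  50–199 beds: 300 × 360 = 108,000
  200+ beds: 360 × 510 = 183,600
Adjusted estimate = 457,200 / 900 = 508 → $510.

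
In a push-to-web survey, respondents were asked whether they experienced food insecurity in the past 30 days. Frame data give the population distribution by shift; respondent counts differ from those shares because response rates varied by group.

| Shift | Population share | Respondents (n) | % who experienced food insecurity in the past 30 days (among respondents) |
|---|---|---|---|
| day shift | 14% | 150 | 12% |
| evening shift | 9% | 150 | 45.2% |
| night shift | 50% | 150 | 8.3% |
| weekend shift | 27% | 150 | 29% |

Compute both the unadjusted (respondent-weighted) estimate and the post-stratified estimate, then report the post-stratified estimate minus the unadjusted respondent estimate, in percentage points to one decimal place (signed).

Without adjustment, the pooled respondent share is:
  (150/600)×12 + (150/600)×45.2 + (150/600)×8.3 + (150/600)×29 = 23.625%
Post-stratified estimate weights by population shares:
  0.14×12 + 0.09×45.2 + 0.5×8.3 + 0.27×29 = 17.728%
Difference = 17.728 − 23.625 = -5.897 pp.

-5.9 percentage points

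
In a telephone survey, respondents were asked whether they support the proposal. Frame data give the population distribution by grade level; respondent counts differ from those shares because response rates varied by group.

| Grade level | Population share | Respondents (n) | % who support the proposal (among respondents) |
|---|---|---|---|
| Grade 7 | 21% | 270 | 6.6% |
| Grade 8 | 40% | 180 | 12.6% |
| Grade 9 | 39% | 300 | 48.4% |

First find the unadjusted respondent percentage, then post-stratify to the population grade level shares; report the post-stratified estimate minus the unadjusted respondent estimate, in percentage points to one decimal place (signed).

Unadjusted (pooled respondent) estimate weights by respondent counts:
  (270/750)×6.6 + (180/750)×12.6 + (300/750)×48.4 = 24.76%
Reweighting by population grade level shares:
  0.21×6.6 + 0.4×12.6 + 0.39×48.4 = 25.302%
Difference = 25.302 − 24.76 = 0.542 pp.

+0.5 percentage points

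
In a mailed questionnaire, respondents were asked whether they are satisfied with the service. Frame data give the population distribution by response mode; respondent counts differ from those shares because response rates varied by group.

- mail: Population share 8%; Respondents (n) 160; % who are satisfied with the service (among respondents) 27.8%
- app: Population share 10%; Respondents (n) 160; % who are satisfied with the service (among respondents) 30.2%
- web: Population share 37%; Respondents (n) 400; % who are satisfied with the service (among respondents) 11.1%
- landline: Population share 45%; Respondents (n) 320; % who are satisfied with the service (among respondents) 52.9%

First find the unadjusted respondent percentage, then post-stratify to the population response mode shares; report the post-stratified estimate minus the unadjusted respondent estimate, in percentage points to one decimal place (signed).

Naive respondent-only estimate (weights = respondent counts):
  (160/1040)×27.8 + (160/1040)×30.2 + (400/1040)×11.1 + (320/1040)×52.9 = 29.4692%
Reweighting by population response mode shares:
  0.08×27.8 + 0.1×30.2 + 0.37×11.1 + 0.45×52.9 = 33.156%
Difference = 33.156 − 29.4692 = 3.6868 pp.

+3.7 percentage points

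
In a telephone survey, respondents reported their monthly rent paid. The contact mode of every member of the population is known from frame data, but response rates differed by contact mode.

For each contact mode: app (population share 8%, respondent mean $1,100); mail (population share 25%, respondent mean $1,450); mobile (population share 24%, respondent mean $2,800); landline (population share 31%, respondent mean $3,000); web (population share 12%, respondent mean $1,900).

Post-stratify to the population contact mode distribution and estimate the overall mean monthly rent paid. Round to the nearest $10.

$2,280

Each cell contributes population-share × respondent value:
  app: 0.08 × 1100 = 88
  mail: 0.25 × 1450 = 362.5
  mobile: 0.24 × 2800 = 672
  landline: 0.31 × 3000 = 930
  web: 0.12 × 1900 = 228
Post-stratified estimate = 2280.5 → $2,280.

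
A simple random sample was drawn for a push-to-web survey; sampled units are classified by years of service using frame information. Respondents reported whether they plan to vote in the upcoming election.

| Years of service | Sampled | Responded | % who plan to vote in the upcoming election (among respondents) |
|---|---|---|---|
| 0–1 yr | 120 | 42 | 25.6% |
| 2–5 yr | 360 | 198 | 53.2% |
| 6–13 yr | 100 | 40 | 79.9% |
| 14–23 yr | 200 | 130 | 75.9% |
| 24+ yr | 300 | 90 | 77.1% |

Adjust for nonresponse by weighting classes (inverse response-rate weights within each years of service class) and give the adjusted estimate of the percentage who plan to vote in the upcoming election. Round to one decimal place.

Class response rates: 0–1 yr 42/120 = 35%, 2–5 yr 198/360 = 55%, 6–13 yr 40/100 = 40%, 14–23 yr 130/200 = 65%, 24+ yr 90/300 = 30%.
Weighting each respondent by the inverse class response rate inflates each class back to its sampled size, so the class weight is n_sampled:
  0–1 yr: 120 × 25.6 = 3072
  2–5 yr: 360 × 53.2 = 19,152
  6–13 yr: 100 × 79.9 = 7990
  14–23 yr: 200 × 75.9 = 15180
  24+ yr: 300 × 77.1 = 23,130
Adjusted estimate = 68,524 / 1,080 = 63.4481 → 63.4%.

63.4%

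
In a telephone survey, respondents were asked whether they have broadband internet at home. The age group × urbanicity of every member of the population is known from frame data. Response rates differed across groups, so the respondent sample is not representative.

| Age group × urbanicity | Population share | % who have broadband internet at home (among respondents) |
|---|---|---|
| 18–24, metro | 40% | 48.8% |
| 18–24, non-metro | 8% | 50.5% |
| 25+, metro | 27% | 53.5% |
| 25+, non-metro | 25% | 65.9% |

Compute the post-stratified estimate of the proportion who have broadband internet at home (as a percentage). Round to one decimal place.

Each cell contributes population-share × respondent value:
  18–24, metro: 0.4 × 48.8 = 19.52
  18–24, non-metro: 0.08 × 50.5 = 4.04
  25+, metro: 0.27 × 53.5 = 14.445
  25+, non-metro: 0.25 × 65.9 = 16.475
Post-stratified estimate = 54.48 → 54.5%.

54.5%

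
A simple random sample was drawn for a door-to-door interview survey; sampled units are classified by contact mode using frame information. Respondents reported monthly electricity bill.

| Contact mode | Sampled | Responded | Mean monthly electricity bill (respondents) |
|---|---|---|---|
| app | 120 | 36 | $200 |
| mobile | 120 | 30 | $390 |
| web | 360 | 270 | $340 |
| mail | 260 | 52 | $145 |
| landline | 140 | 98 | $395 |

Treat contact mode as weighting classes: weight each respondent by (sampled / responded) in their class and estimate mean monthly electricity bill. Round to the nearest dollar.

$286

Response rates by class: app 36/120 = 30%, mobile 30/120 = 25%, web 270/360 = 75%, mail 52/260 = 20%, landline 98/140 = 70%.
Each respondent's weight = sampled/responded in their class; summing within a class gives n_sampled, so:
  app: 120 × 200 = 24,000
  mobile: 120 × 390 = 46,800
  web: 360 × 340 = 122,400
  mail: 260 × 145 = 37,700
  landline: 140 × 395 = 55,300
Adjusted estimate = 286,200 / 1,000 = 286.2 → $286.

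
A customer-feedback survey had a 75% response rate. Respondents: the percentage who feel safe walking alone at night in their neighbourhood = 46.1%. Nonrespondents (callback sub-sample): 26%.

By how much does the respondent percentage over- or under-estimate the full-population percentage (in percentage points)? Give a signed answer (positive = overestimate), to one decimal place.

Nonresponse fraction = 1 − 0.75 = 0.25.
Bias = (nonresponse fraction) × (respondent percentage − nonrespondent percentage)
     = 0.25 × (46.1 − 26) = 0.25 × 20.1 = 5.025.

+5.0 percentage points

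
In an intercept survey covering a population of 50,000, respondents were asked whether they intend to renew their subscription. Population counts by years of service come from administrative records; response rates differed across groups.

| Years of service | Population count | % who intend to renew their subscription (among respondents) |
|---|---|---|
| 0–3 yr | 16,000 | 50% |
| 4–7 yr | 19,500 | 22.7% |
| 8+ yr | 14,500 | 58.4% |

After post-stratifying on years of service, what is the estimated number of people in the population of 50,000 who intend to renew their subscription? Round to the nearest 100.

Apply each group's respondent rate to its population count:
  0–3 yr: 16,000 × 50% = 8000
  4–7 yr: 19,500 × 22.7% = 4426.5
  8+ yr: 14,500 × 58.4% = 8468
Estimated total = 20894.5 → 20,900.

20,900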